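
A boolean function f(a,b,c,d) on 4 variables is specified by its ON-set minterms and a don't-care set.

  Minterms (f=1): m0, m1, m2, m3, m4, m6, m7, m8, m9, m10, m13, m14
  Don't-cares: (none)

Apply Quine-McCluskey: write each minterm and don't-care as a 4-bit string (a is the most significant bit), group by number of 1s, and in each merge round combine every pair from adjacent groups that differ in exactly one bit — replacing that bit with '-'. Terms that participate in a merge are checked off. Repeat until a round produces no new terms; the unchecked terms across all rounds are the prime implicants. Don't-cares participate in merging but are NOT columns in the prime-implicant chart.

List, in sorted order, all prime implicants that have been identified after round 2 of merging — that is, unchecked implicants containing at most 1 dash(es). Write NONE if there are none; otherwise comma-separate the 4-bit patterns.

[col 0] 0000*, 0001*, 0010*, 0011*, 0100*, 0110*, 0111*, 1000*, 1001*, 1010*, 1101*, 1110*
[col 1] -000*, -001*, -010*, -110*, 0-00*, 0-10*, 0-11*, 00-0*, 00-1*, 000-*, 001-*, 01-0*, 011-*, 1-01, 1-10*, 10-0*, 100-*
[col 2] --10, -0-0, -00-, 0--0, 0-1-, 00--
Prime implicants: --10, -0-0, -00-, 0--0, 0-1-, 00--, 1-01

1-01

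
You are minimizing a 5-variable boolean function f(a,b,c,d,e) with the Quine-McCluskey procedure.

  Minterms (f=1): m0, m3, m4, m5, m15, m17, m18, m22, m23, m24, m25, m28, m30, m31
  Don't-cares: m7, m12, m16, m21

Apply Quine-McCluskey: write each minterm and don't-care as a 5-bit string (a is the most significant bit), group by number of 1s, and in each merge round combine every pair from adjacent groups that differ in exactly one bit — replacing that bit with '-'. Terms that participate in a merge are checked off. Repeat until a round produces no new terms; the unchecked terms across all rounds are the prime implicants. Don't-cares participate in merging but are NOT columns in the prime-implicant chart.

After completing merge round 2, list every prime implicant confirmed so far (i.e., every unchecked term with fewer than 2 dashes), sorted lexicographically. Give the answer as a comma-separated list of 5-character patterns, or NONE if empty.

[col 0] 00000*, 00011*, 00100*, 00101*, 00111*, 01100*, 01111*, 10000*, 10001*, 10010*, 10101*, 10110*, 10111*, 11000*, 11001*, 11100*, 11110*, 11111*
[col 1] -0000, -0101*, -0111*, -1100, -1111*, 0-100, 0-111*, 00-00, 00-11, 001-1*, 0010-, 1-000*, 1-001*, 1-110*, 1-111*, 10-01, 10-10, 100-0, 1000-*, 101-1*, 1011-*, 11-00, 1100-*, 111-0, 1111-*
[col 2] --111, -01-1, 1-00-, 1-11-
Prime implicants: --111, -0000, -01-1, -1100, 0-100, 00-00, 00-11, 0010-, 1-00-, 1-11-, 10-01, 10-10, 100-0, 11-00, 111-0

-0000, -1100, 0-100, 00-00, 00-11, 0010-, 10-01, 10-10, 100-0, 11-00, 111-0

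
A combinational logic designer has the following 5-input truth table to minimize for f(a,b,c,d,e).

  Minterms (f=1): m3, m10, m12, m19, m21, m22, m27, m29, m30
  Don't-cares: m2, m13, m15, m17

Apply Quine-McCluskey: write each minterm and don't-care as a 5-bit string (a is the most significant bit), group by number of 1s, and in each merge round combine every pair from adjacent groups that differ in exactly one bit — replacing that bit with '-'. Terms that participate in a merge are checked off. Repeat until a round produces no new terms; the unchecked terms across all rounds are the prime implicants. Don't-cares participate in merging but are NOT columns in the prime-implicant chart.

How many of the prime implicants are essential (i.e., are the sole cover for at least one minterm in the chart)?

Round 0: 00010✓ 00011✓ 01010✓ 01100✓ 01101✓ 01111✓ 10001✓ 10011✓ 10101✓ 10110✓ 11011✓ 11101✓ 11110✓
Round 1: -0011 -1101 0-010 0001- 011-1 0110- 1-011 1-101 1-110 10-01 100-1
PIs = {-0011, -1101, 0-010, 0001-, 011-1, 0110-, 1-011, 1-101, 1-110, 10-01, 100-1}
Coverage chart:
  m3: -0011,0001-
  m10: 0-010 ←essential
  m12: 0110- ←essential
  m19: -0011,1-011,100-1
  m21: 1-101,10-01
  m22: 1-110 ←essential
  m27: 1-011 ←essential
  m29: -1101,1-101
  m30: 1-110 ←essential
Essential: 0-010, 0110-, 1-011, 1-110

4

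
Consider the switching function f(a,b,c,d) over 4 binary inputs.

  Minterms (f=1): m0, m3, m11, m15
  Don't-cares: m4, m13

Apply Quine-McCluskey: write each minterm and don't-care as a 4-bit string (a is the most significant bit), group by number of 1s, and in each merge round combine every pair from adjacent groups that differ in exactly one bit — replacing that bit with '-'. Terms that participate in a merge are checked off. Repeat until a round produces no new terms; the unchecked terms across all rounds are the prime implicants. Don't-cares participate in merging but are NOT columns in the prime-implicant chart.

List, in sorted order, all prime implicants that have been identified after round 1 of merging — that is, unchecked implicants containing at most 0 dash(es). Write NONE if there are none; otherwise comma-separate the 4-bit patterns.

size-2^0 implicants → 0000(✓)  0011(✓)  0100(✓)  1011(✓)  1101(✓)  1111(✓)
size-2^1 implicants → -011  0-00  1-11  11-1
Unchecked terms (primes): -011, 0-00, 1-11, 11-1

NONE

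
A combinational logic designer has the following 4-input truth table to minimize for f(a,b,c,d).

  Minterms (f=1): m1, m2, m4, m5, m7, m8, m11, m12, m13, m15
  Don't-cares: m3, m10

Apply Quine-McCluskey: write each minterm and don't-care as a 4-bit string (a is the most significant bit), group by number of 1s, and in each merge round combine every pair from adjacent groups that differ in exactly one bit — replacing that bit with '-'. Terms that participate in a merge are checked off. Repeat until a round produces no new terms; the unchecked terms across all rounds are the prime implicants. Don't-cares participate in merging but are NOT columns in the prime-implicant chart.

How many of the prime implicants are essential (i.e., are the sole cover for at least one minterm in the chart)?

[col 0] 0001*, 0010*, 0011*, 0100*, 0101*, 0111*, 1000*, 1010*, 1011*, 1100*, 1101*, 1111*
[col 1] -010*, -011*, -100*, -101*, -111*, 0-01*, 0-11*, 00-1*, 001-*, 01-1*, 010-*, 1-00, 1-11*, 10-0, 101-*, 11-1*, 110-*
[col 2] --11, -01-, -1-1, -10-, 0--1
Prime implicants: --11, -01-, -1-1, -10-, 0--1, 1-00, 10-0
PI chart (minterm → PIs covering it):
  1 | 0--1  (sole → essential)
  2 | -01-  (sole → essential)
  4 | -10-  (sole → essential)
  5 | -1-1,-10-,0--1
  7 | --11,-1-1,0--1
  8 | 1-00,10-0
  11 | --11,-01-
  12 | -10-,1-00
  13 | -1-1,-10-
  15 | --11,-1-1
Essential prime implicants: -01-, -10-, 0--1

3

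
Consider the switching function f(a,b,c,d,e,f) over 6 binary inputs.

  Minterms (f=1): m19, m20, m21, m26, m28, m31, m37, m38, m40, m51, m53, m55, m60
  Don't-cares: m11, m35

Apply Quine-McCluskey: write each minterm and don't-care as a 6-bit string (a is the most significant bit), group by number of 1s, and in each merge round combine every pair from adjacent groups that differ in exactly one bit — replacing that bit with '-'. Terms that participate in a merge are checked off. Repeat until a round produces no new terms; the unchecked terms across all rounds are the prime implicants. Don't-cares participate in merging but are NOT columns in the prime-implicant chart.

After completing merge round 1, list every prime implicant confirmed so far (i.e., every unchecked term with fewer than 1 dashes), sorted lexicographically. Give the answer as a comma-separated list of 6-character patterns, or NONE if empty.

001011, 011010, 011111, 100110, 101000

[col 0] 001011, 010011*, 010100*, 010101*, 011010, 011100*, 011111, 100011*, 100101*, 100110, 101000, 110011*, 110101*, 110111*, 111100*
[col 1] -10011, -10101, -11100, 01-100, 01010-, 1-0011, 1-0101, 110-11, 1101-1
Prime implicants: -10011, -10101, -11100, 001011, 01-100, 01010-, 011010, 011111, 1-0011, 1-0101, 100110, 101000, 110-11, 1101-1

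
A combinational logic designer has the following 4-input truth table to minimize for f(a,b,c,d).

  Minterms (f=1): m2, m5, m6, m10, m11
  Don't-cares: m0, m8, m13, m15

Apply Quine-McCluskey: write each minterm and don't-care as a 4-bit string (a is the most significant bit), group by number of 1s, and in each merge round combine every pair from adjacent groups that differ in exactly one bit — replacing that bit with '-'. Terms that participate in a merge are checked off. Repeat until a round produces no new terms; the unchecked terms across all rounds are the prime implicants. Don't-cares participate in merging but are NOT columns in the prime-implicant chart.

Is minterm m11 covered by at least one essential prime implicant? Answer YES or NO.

size-2^0 implicants → 0000(✓)  0010(✓)  0101(✓)  0110(✓)  1000(✓)  1010(✓)  1011(✓)  1101(✓)  1111(✓)
size-2^1 implicants → -000(✓)  -010(✓)  -101  0-10  00-0(✓)  1-11  10-0(✓)  101-  11-1
size-2^2 implicants → -0-0
Unchecked terms (primes): -0-0, -101, 0-10, 1-11, 101-, 11-1
Minterm coverage:
  m2 ⊆ -0-0,0-10
  m5 ⊆ -101 [E]
  m6 ⊆ 0-10 [E]
  m10 ⊆ -0-0,101-
  m11 ⊆ 1-11,101-
E = {-101, 0-10}

NO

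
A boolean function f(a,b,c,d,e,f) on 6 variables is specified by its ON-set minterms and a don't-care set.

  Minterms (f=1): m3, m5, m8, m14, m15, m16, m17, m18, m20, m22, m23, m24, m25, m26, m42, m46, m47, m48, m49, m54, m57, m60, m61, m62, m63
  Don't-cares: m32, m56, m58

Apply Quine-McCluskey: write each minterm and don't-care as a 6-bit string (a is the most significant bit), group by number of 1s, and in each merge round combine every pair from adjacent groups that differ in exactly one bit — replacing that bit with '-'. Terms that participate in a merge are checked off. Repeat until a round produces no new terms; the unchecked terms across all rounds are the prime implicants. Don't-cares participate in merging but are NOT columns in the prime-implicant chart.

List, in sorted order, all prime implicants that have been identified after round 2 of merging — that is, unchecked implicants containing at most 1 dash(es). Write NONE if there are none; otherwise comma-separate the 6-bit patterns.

-10110, 0-1000, 000011, 000101, 01011-, 1-0000, 11-110

[col 0] 000011, 000101, 001000*, 001110*, 001111*, 010000*, 010001*, 010010*, 010100*, 010110*, 010111*, 011000*, 011001*, 011010*, 100000*, 101010*, 101110*, 101111*, 110000*, 110001*, 110110*, 111000*, 111001*, 111010*, 111100*, 111101*, 111110*, 111111*
[col 1] -01110*, -01111*, -10000*, -10001*, -10110, -11000*, -11001*, -11010*, 0-1000, 00111-*, 01-000*, 01-001*, 01-010*, 010-00*, 010-10*, 0100-0*, 01000-*, 0101-0*, 01011-, 0110-0*, 01100-*, 1-0000, 1-1010*, 1-1110*, 1-1111*, 101-10*, 10111-*, 11-000*, 11-001*, 11-110, 11000-*, 111-00*, 111-01*, 111-10*, 1110-0*, 11100-*, 1111-0*, 1111-1*, 11110-*, 11111-*
[col 2] -0111-, -1-000*, -1-001*, -1000-*, -110-0, -1100-*, 01-0-0, 01-00-*, 010--0, 1-1-10, 1-111-, 11-00-*, 111--0, 111-0-, 1111--
[col 3] -1-00-
Prime implicants: -0111-, -1-00-, -10110, -110-0, 0-1000, 000011, 000101, 01-0-0, 010--0, 01011-, 1-0000, 1-1-10, 1-111-, 11-110, 111--0, 111-0-, 1111--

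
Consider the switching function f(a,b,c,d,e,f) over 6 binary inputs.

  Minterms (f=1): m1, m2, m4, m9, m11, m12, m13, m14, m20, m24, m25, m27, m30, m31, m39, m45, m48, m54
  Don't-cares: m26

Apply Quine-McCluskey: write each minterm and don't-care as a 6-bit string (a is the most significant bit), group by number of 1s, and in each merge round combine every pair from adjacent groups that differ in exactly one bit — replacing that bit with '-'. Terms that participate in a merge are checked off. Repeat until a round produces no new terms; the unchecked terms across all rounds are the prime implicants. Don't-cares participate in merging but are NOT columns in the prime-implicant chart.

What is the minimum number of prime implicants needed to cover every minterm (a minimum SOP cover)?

Round 0: 000001✓ 000010 000100✓ 001001✓ 001011✓ 001100✓ 001101✓ 001110✓ 010100✓ 011000✓ 011001✓ 011010✓ 011011✓ 011110✓ 011111✓ 100111 101101✓ 110000 110110
Round 1: -01101 0-0100 0-1001✓ 0-1011✓ 0-1110 00-001 00-100 001-01 0010-1✓ 0011-0 00110- 011-10✓ 011-11✓ 0110-0✓ 0110-1✓ 01100-✓ 01101-✓ 01111-✓
Round 2: 0-10-1 011-1- 0110--
PIs = {-01101, 0-0100, 0-10-1, 0-1110, 00-001, 00-100, 000010, 001-01, 0011-0, 00110-, 011-1-, 0110--, 100111, 110000, 110110}
Coverage chart:
  m1: 00-001 ←essential
  m2: 000010 ←essential
  m4: 0-0100,00-100
  m9: 0-10-1,00-001,001-01
  m11: 0-10-1 ←essential
  m12: 00-100,0011-0,00110-
  m13: -01101,001-01,00110-
  m14: 0-1110,0011-0
  m20: 0-0100 ←essential
  m24: 0110-- ←essential
  m25: 0-10-1,0110--
  m27: 0-10-1,011-1-,0110--
  m30: 0-1110,011-1-
  m31: 011-1- ←essential
  m39: 100111 ←essential
  m45: -01101 ←essential
  m48: 110000 ←essential
  m54: 110110 ←essential
Essential: -01101, 0-0100, 0-10-1, 00-001, 000010, 011-1-, 0110--, 100111, 110000, 110110
Petrick residual → 0011-0
Min cover (11 terms): b'cde'f + a'c'de'f' + a'cd'f + a'b'd'e'f + a'b'c'd'ef' + a'b'cdf' + a'bce + a'bcd' + ab'c'def + abc'd'e'f' + abc'def'

11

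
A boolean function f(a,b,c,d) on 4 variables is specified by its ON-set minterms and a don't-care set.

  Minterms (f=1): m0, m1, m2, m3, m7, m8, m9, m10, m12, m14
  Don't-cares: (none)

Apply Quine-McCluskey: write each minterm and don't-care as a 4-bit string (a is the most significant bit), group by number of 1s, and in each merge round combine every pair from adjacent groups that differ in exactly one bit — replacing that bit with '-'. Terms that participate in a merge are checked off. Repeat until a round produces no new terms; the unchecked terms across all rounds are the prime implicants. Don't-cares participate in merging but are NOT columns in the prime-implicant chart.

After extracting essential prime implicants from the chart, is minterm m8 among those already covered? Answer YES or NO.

YES

size-2^0 implicants → 0000(✓)  0001(✓)  0010(✓)  0011(✓)  0111(✓)  1000(✓)  1001(✓)  1010(✓)  1100(✓)  1110(✓)
size-2^1 implicants → -000(✓)  -001(✓)  -010(✓)  0-11  00-0(✓)  00-1(✓)  000-(✓)  001-(✓)  1-00(✓)  1-10(✓)  10-0(✓)  100-(✓)  11-0(✓)
size-2^2 implicants → -0-0  -00-  00--  1--0
Unchecked terms (primes): -0-0, -00-, 0-11, 00--, 1--0
Minterm coverage:
  m0 ⊆ -0-0,-00-,00--
  m1 ⊆ -00-,00--
  m2 ⊆ -0-0,00--
  m3 ⊆ 0-11,00--
  m7 ⊆ 0-11 [E]
  m8 ⊆ -0-0,-00-,1--0
  m9 ⊆ -00- [E]
  m10 ⊆ -0-0,1--0
  m12 ⊆ 1--0 [E]
  m14 ⊆ 1--0 [E]
E = {-00-, 0-11, 1--0}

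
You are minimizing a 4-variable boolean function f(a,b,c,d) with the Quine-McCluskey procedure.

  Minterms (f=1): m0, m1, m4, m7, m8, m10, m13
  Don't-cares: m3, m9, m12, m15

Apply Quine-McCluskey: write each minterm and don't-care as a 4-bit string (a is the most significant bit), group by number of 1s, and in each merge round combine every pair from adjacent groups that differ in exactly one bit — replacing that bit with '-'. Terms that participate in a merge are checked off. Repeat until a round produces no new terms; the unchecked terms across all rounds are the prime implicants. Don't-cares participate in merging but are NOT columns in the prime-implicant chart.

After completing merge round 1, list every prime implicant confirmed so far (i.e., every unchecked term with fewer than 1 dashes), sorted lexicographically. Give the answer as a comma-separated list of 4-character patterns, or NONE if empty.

NONE

size-2^0 implicants → 0000(✓)  0001(✓)  0011(✓)  0100(✓)  0111(✓)  1000(✓)  1001(✓)  1010(✓)  1100(✓)  1101(✓)  1111(✓)
size-2^1 implicants → -000(✓)  -001(✓)  -100(✓)  -111  0-00(✓)  0-11  00-1  000-(✓)  1-00(✓)  1-01(✓)  10-0  100-(✓)  11-1  110-(✓)
size-2^2 implicants → --00  -00-  1-0-
Unchecked terms (primes): --00, -00-, -111, 0-11, 00-1, 1-0-, 10-0, 11-1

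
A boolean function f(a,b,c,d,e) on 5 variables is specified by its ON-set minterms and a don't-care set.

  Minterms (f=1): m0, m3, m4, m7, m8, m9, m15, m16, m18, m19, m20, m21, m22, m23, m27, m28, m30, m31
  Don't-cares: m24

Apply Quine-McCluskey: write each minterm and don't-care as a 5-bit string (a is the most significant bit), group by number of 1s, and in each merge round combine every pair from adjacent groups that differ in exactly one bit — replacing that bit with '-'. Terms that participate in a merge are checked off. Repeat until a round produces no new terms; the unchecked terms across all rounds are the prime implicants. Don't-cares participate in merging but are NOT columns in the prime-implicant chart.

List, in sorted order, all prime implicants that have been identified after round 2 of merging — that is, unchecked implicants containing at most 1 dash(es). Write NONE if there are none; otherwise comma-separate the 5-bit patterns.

0100-

[col 0] 00000*, 00011*, 00100*, 00111*, 01000*, 01001*, 01111*, 10000*, 10010*, 10011*, 10100*, 10101*, 10110*, 10111*, 11000*, 11011*, 11100*, 11110*, 11111*
[col 1] -0000*, -0011*, -0100*, -0111*, -1000*, -1111*, 0-000*, 0-111*, 00-00*, 00-11*, 0100-, 1-000*, 1-011*, 1-100*, 1-110*, 1-111*, 10-00*, 10-10*, 10-11*, 100-0*, 1001-*, 101-0*, 101-1*, 1010-*, 1011-*, 11-00*, 11-11*, 111-0*, 1111-*
[col 2] --000, --111, -0-00, -0-11, 1--00, 1--11, 1-1-0, 1-11-, 10--0, 10-1-, 101--
Prime implicants: --000, --111, -0-00, -0-11, 0100-, 1--00, 1--11, 1-1-0, 1-11-, 10--0, 10-1-, 101--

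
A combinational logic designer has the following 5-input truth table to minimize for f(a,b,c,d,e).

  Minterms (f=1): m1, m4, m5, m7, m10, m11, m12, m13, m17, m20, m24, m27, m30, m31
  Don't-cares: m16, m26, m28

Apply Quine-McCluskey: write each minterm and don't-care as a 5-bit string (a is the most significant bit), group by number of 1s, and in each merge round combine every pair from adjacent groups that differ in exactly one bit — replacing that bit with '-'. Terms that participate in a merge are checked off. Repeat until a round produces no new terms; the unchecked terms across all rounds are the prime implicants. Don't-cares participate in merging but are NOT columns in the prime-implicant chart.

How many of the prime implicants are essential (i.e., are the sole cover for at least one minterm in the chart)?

[col 0] 00001*, 00100*, 00101*, 00111*, 01010*, 01011*, 01100*, 01101*, 10000*, 10001*, 10100*, 11000*, 11010*, 11011*, 11100*, 11110*, 11111*
[col 1] -0001, -0100*, -1010*, -1011*, -1100*, 0-100*, 0-101*, 00-01, 001-1, 0010-*, 0101-*, 0110-*, 1-000*, 1-100*, 10-00*, 1000-, 11-00*, 11-10*, 11-11*, 110-0*, 1101-*, 111-0*, 1111-*
[col 2] --100, -101-, 0-10-, 1--00, 11--0, 11-1-
Prime implicants: --100, -0001, -101-, 0-10-, 00-01, 001-1, 1--00, 1000-, 11--0, 11-1-
PI chart (minterm → PIs covering it):
  1 | -0001,00-01
  4 | --100,0-10-
  5 | 0-10-,00-01,001-1
  7 | 001-1  (sole → essential)
  10 | -101-  (sole → essential)
  11 | -101-  (sole → essential)
  12 | --100,0-10-
  13 | 0-10-  (sole → essential)
  17 | -0001,1000-
  20 | --100,1--00
  24 | 1--00,11--0
  27 | -101-,11-1-
  30 | 11--0,11-1-
  31 | 11-1-  (sole → essential)
Essential prime implicants: -101-, 0-10-, 001-1, 11-1-

4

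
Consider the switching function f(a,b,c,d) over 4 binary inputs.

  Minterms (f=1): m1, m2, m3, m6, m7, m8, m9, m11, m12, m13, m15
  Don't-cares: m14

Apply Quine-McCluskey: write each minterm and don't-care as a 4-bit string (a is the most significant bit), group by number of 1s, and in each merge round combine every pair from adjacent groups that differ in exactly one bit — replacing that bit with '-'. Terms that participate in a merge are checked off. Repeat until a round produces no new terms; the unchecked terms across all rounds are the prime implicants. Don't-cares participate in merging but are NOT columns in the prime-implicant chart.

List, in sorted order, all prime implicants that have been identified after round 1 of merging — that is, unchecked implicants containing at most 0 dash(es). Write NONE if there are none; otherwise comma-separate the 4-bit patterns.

NONE

Round 0: 0001✓ 0010✓ 0011✓ 0110✓ 0111✓ 1000✓ 1001✓ 1011✓ 1100✓ 1101✓ 1110✓ 1111✓
Round 1: -001✓ -011✓ -110✓ -111✓ 0-10✓ 0-11✓ 00-1✓ 001-✓ 011-✓ 1-00✓ 1-01✓ 1-11✓ 10-1✓ 100-✓ 11-0✓ 11-1✓ 110-✓ 111-✓
Round 2: --11 -0-1 -11- 0-1- 1--1 1-0- 11--
PIs = {--11, -0-1, -11-, 0-1-, 1--1, 1-0-, 11--}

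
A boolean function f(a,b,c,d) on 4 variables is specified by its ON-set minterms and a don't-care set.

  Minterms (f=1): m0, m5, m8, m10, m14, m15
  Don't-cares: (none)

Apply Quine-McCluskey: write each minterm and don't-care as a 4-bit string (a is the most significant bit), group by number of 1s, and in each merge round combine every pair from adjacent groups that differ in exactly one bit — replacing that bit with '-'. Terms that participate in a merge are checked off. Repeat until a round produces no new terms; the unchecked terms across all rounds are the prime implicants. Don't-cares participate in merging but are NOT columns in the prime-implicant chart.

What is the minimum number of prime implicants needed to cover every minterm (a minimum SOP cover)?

Round 0: 0000✓ 0101 1000✓ 1010✓ 1110✓ 1111✓
Round 1: -000 1-10 10-0 111-
PIs = {-000, 0101, 1-10, 10-0, 111-}
Coverage chart:
  m0: -000 ←essential
  m5: 0101 ←essential
  m8: -000,10-0
  m10: 1-10,10-0
  m14: 1-10,111-
  m15: 111- ←essential
Essential: -000, 0101, 111-
Petrick residual → 1-10
Min cover (4 terms): b'c'd' + a'bc'd + acd' + abc

4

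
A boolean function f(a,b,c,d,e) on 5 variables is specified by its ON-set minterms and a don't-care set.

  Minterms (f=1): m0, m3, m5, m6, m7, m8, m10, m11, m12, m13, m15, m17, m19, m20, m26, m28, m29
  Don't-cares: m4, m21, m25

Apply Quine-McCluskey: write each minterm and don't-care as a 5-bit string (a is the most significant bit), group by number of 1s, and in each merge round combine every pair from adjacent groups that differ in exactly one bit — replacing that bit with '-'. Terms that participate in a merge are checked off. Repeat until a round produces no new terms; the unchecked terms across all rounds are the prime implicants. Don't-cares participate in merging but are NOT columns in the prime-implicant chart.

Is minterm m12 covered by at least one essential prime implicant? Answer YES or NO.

YES

[col 0] 00000*, 00011*, 00100*, 00101*, 00110*, 00111*, 01000*, 01010*, 01011*, 01100*, 01101*, 01111*, 10001*, 10011*, 10100*, 10101*, 11001*, 11010*, 11100*, 11101*
[col 1] -0011, -0100*, -0101*, -1010, -1100*, -1101*, 0-000*, 0-011*, 0-100*, 0-101*, 0-111*, 00-00*, 00-11*, 001-0*, 001-1*, 0010-*, 0011-*, 01-00*, 01-11*, 010-0, 0101-, 011-1*, 0110-*, 1-001*, 1-100*, 1-101*, 10-01*, 100-1, 1010-*, 11-01*, 1110-*
[col 2] --100*, --101*, -010-*, -110-*, 0--00, 0--11, 0-1-1, 0-10-*, 001--, 1--01, 1-10-*
[col 3] --10-
Prime implicants: --10-, -0011, -1010, 0--00, 0--11, 0-1-1, 001--, 010-0, 0101-, 1--01, 100-1
PI chart (minterm → PIs covering it):
  0 | 0--00  (sole → essential)
  3 | -0011,0--11
  5 | --10-,0-1-1,001--
  6 | 001--  (sole → essential)
  7 | 0--11,0-1-1,001--
  8 | 0--00,010-0
  10 | -1010,010-0,0101-
  11 | 0--11,0101-
  12 | --10-,0--00
  13 | --10-,0-1-1
  15 | 0--11,0-1-1
  17 | 1--01,100-1
  19 | -0011,100-1
  20 | --10-  (sole → essential)
  26 | -1010  (sole → essential)
  28 | --10-  (sole → essential)
  29 | --10-,1--01
Essential prime implicants: --10-, -1010, 0--00, 001--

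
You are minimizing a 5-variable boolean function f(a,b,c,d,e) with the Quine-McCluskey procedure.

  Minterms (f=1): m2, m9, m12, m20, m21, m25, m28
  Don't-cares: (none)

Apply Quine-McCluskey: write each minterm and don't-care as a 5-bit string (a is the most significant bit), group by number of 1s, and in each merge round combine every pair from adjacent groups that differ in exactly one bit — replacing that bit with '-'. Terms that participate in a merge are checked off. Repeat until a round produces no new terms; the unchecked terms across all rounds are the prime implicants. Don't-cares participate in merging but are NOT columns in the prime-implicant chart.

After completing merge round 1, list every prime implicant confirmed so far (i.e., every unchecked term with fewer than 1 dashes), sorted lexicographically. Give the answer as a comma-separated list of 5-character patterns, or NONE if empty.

Round 0: 00010 01001✓ 01100✓ 10100✓ 10101✓ 11001✓ 11100✓
Round 1: -1001 -1100 1-100 1010-
PIs = {-1001, -1100, 00010, 1-100, 1010-}

00010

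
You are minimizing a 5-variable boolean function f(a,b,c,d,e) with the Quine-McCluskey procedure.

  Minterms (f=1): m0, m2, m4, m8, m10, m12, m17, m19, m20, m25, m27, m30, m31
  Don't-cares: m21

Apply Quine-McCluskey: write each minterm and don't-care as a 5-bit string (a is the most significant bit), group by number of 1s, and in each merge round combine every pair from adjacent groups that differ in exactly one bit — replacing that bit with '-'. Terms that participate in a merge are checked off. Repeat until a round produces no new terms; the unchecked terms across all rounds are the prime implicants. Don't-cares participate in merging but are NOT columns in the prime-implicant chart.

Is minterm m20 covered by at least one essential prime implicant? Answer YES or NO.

NO

Round 0: 00000✓ 00010✓ 00100✓ 01000✓ 01010✓ 01100✓ 10001✓ 10011✓ 10100✓ 10101✓ 11001✓ 11011✓ 11110✓ 11111✓
Round 1: -0100 0-000✓ 0-010✓ 0-100✓ 00-00✓ 000-0✓ 01-00✓ 010-0✓ 1-001✓ 1-011✓ 10-01 100-1✓ 1010- 11-11 110-1✓ 1111-
Round 2: 0--00 0-0-0 1-0-1
PIs = {-0100, 0--00, 0-0-0, 1-0-1, 10-01, 1010-, 11-11, 1111-}
Coverage chart:
  m0: 0--00,0-0-0
  m2: 0-0-0 ←essential
  m4: -0100,0--00
  m8: 0--00,0-0-0
  m10: 0-0-0 ←essential
  m12: 0--00 ←essential
  m17: 1-0-1,10-01
  m19: 1-0-1 ←essential
  m20: -0100,1010-
  m25: 1-0-1 ←essential
  m27: 1-0-1,11-11
  m30: 1111- ←essential
  m31: 11-11,1111-
Essential: 0--00, 0-0-0, 1-0-1, 1111-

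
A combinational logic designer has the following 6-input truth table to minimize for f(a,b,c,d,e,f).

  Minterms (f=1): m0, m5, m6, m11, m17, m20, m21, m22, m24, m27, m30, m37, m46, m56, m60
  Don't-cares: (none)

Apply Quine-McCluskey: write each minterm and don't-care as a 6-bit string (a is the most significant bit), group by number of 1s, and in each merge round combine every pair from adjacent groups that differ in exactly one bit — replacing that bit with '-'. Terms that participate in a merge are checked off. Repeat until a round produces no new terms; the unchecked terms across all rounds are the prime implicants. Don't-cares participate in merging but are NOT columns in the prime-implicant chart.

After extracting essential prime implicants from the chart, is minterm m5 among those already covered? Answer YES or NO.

size-2^0 implicants → 000000  000101(✓)  000110(✓)  001011(✓)  010001(✓)  010100(✓)  010101(✓)  010110(✓)  011000(✓)  011011(✓)  011110(✓)  100101(✓)  101110  111000(✓)  111100(✓)
size-2^1 implicants → -00101  -11000  0-0101  0-0110  0-1011  01-110  010-01  0101-0  01010-  111-00
Unchecked terms (primes): -00101, -11000, 0-0101, 0-0110, 0-1011, 000000, 01-110, 010-01, 0101-0, 01010-, 101110, 111-00
Minterm coverage:
  m0 ⊆ 000000 [E]
  m5 ⊆ -00101,0-0101
  m6 ⊆ 0-0110 [E]
  m11 ⊆ 0-1011 [E]
  m17 ⊆ 010-01 [E]
  m20 ⊆ 0101-0,01010-
  m21 ⊆ 0-0101,010-01,01010-
  m22 ⊆ 0-0110,01-110,0101-0
  m24 ⊆ -11000 [E]
  m27 ⊆ 0-1011 [E]
  m30 ⊆ 01-110 [E]
  m37 ⊆ -00101 [E]
  m46 ⊆ 101110 [E]
  m56 ⊆ -11000,111-00
  m60 ⊆ 111-00 [E]
E = {-00101, -11000, 0-0110, 0-1011, 000000, 01-110, 010-01, 101110, 111-00}

YES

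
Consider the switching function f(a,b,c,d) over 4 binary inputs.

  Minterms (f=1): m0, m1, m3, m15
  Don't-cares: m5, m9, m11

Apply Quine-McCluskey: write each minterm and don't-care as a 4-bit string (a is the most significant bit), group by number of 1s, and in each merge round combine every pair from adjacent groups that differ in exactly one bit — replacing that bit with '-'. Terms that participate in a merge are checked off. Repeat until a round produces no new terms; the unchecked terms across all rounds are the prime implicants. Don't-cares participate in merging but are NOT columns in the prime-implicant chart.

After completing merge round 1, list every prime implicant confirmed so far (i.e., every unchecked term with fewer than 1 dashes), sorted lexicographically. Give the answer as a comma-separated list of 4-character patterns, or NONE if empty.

NONE

size-2^0 implicants → 0000(✓)  0001(✓)  0011(✓)  0101(✓)  1001(✓)  1011(✓)  1111(✓)
size-2^1 implicants → -001(✓)  -011(✓)  0-01  00-1(✓)  000-  1-11  10-1(✓)
size-2^2 implicants → -0-1
Unchecked terms (primes): -0-1, 0-01, 000-, 1-11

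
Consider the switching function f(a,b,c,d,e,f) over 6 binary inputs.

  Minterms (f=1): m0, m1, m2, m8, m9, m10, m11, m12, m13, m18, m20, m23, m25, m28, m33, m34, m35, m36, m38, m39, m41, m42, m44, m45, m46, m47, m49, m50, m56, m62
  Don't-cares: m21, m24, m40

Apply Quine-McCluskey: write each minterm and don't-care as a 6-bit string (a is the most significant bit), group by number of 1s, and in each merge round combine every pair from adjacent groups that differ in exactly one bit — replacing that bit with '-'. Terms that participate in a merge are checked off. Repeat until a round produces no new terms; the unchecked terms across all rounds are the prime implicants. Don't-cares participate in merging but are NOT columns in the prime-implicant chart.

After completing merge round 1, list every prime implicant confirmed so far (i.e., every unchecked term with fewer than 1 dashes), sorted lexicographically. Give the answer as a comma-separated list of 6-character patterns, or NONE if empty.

[col 0] 000000*, 000001*, 000010*, 001000*, 001001*, 001010*, 001011*, 001100*, 001101*, 010010*, 010100*, 010101*, 010111*, 011000*, 011001*, 011100*, 100001*, 100010*, 100011*, 100100*, 100110*, 100111*, 101000*, 101001*, 101010*, 101100*, 101101*, 101110*, 101111*, 110001*, 110010*, 111000*, 111110*
[col 1] -00001*, -00010*, -01000*, -01001*, -01010*, -01100*, -01101*, -10010*, -11000*, 0-0010*, 0-1000*, 0-1001*, 0-1100*, 00-000*, 00-001*, 00-010*, 0000-0*, 00000-*, 001-00*, 001-01*, 0010-0*, 0010-1*, 00100-*, 00101-*, 00110-*, 01-100, 0101-1, 01010-, 011-00*, 01100-*, 1-0001, 1-0010*, 1-1000*, 1-1110, 10-001*, 10-010*, 10-100*, 10-110*, 10-111*, 100-10*, 100-11*, 1000-1, 10001-*, 1001-0*, 10011-*, 101-00*, 101-01*, 101-10*, 1010-0*, 10100-*, 1011-0*, 1011-1*, 10110-*, 10111-*
[col 2] --0010, --1000, -0-001, -0-010, -01-00*, -01-01*, -010-0, -0100-*, -0110-*, 0-1-00, 0-100-, 00-0-0, 00-00-, 001-0-*, 0010--, 10--10, 10-1-0, 10-11-, 100-1-, 101--0, 101-0-*, 1011--
[col 3] -01-0-
Prime implicants: --0010, --1000, -0-001, -0-010, -01-0-, -010-0, 0-1-00, 0-100-, 00-0-0, 00-00-, 0010--, 01-100, 0101-1, 01010-, 1-0001, 1-1110, 10--10, 10-1-0, 10-11-, 100-1-, 1000-1, 101--0, 1011--

NONE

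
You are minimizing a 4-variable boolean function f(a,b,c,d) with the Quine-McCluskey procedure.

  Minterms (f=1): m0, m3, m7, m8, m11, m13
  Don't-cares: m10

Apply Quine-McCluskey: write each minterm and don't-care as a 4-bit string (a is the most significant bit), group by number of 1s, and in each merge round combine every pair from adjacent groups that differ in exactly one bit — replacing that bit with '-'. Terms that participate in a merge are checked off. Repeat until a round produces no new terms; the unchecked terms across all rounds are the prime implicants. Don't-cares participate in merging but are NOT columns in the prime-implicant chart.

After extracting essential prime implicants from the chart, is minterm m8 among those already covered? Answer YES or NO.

[col 0] 0000*, 0011*, 0111*, 1000*, 1010*, 1011*, 1101
[col 1] -000, -011, 0-11, 10-0, 101-
Prime implicants: -000, -011, 0-11, 10-0, 101-, 1101
PI chart (minterm → PIs covering it):
  0 | -000  (sole → essential)
  3 | -011,0-11
  7 | 0-11  (sole → essential)
  8 | -000,10-0
  11 | -011,101-
  13 | 1101  (sole → essential)
Essential prime implicants: -000, 0-11, 1101

YES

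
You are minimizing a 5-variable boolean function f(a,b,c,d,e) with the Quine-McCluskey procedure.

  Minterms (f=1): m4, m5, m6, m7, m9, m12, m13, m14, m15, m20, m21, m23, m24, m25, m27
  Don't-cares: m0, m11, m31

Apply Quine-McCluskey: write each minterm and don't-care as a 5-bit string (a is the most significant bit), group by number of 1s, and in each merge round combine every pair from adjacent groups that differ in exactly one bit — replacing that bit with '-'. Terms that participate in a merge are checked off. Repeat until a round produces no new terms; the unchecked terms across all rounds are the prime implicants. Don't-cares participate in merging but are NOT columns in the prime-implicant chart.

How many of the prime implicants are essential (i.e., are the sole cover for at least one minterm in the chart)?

size-2^0 implicants → 00000(✓)  00100(✓)  00101(✓)  00110(✓)  00111(✓)  01001(✓)  01011(✓)  01100(✓)  01101(✓)  01110(✓)  01111(✓)  10100(✓)  10101(✓)  10111(✓)  11000(✓)  11001(✓)  11011(✓)  11111(✓)
size-2^1 implicants → -0100(✓)  -0101(✓)  -0111(✓)  -1001(✓)  -1011(✓)  -1111(✓)  0-100(✓)  0-101(✓)  0-110(✓)  0-111(✓)  00-00  001-0(✓)  001-1(✓)  0010-(✓)  0011-(✓)  01-01(✓)  01-11(✓)  010-1(✓)  011-0(✓)  011-1(✓)  0110-(✓)  0111-(✓)  1-111(✓)  101-1(✓)  1010-(✓)  11-11(✓)  110-1(✓)  1100-
size-2^2 implicants → --111  -01-1  -010-  -1-11  -10-1  0-1-0(✓)  0-1-1(✓)  0-10-(✓)  0-11-(✓)  001--(✓)  01--1  011--(✓)
size-2^3 implicants → 0-1--
Unchecked terms (primes): --111, -01-1, -010-, -1-11, -10-1, 0-1--, 00-00, 01--1, 1100-
Minterm coverage:
  m4 ⊆ -010-,0-1--,00-00
  m5 ⊆ -01-1,-010-,0-1--
  m6 ⊆ 0-1-- [E]
  m7 ⊆ --111,-01-1,0-1--
  m9 ⊆ -10-1,01--1
  m12 ⊆ 0-1-- [E]
  m13 ⊆ 0-1--,01--1
  m14 ⊆ 0-1-- [E]
  m15 ⊆ --111,-1-11,0-1--,01--1
  m20 ⊆ -010- [E]
  m21 ⊆ -01-1,-010-
  m23 ⊆ --111,-01-1
  m24 ⊆ 1100- [E]
  m25 ⊆ -10-1,1100-
  m27 ⊆ -1-11,-10-1
E = {-010-, 0-1--, 1100-}

3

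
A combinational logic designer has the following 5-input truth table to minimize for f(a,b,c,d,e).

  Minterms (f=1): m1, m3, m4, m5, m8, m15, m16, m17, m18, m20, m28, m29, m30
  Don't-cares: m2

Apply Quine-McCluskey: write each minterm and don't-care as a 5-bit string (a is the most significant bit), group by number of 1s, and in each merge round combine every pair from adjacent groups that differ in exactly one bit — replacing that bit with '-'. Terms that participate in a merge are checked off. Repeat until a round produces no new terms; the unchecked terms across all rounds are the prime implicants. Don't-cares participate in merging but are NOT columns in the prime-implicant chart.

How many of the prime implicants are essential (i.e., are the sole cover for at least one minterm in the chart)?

4

Round 0: 00001✓ 00010✓ 00011✓ 00100✓ 00101✓ 01000 01111 10000✓ 10001✓ 10010✓ 10100✓ 11100✓ 11101✓ 11110✓
Round 1: -0001 -0010 -0100 00-01 000-1 0001- 0010- 1-100 10-00 100-0 1000- 111-0 1110-
PIs = {-0001, -0010, -0100, 00-01, 000-1, 0001-, 0010-, 01000, 01111, 1-100, 10-00, 100-0, 1000-, 111-0, 1110-}
Coverage chart:
  m1: -0001,00-01,000-1
  m3: 000-1,0001-
  m4: -0100,0010-
  m5: 00-01,0010-
  m8: 01000 ←essential
  m15: 01111 ←essential
  m16: 10-00,100-0,1000-
  m17: -0001,1000-
  m18: -0010,100-0
  m20: -0100,1-100,10-00
  m28: 1-100,111-0,1110-
  m29: 1110- ←essential
  m30: 111-0 ←essential
Essential: 01000, 01111, 111-0, 1110-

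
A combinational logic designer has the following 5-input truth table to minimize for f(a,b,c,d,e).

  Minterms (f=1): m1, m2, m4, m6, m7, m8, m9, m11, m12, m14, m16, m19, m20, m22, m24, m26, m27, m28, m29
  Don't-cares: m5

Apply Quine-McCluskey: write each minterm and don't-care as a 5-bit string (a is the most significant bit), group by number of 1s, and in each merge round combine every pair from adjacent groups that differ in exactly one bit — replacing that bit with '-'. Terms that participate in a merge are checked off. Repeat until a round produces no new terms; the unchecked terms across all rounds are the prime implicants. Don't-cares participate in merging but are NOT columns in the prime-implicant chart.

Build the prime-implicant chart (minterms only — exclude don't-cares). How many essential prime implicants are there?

7

[col 0] 00001*, 00010*, 00100*, 00101*, 00110*, 00111*, 01000*, 01001*, 01011*, 01100*, 01110*, 10000*, 10011*, 10100*, 10110*, 11000*, 11010*, 11011*, 11100*, 11101*
[col 1] -0100*, -0110*, -1000*, -1011, -1100*, 0-001, 0-100*, 0-110*, 00-01, 00-10, 001-0*, 001-1*, 0010-*, 0011-*, 01-00*, 010-1, 0100-, 011-0*, 1-000*, 1-011, 1-100*, 10-00*, 101-0*, 11-00*, 110-0, 1101-, 1110-
[col 2] --100, -01-0, -1-00, 0-1-0, 001--, 1--00
Prime implicants: --100, -01-0, -1-00, -1011, 0-001, 0-1-0, 00-01, 00-10, 001--, 010-1, 0100-, 1--00, 1-011, 110-0, 1101-, 1110-
PI chart (minterm → PIs covering it):
  1 | 0-001,00-01
  2 | 00-10  (sole → essential)
  4 | --100,-01-0,0-1-0,001--
  6 | -01-0,0-1-0,00-10,001--
  7 | 001--  (sole → essential)
  8 | -1-00,0100-
  9 | 0-001,010-1,0100-
  11 | -1011,010-1
  12 | --100,-1-00,0-1-0
  14 | 0-1-0  (sole → essential)
  16 | 1--00  (sole → essential)
  19 | 1-011  (sole → essential)
  20 | --100,-01-0,1--00
  22 | -01-0  (sole → essential)
  24 | -1-00,1--00,110-0
  26 | 110-0,1101-
  27 | -1011,1-011,1101-
  28 | --100,-1-00,1--00,1110-
  29 | 1110-  (sole → essential)
Essential prime implicants: -01-0, 0-1-0, 00-10, 001--, 1--00, 1-011, 1110-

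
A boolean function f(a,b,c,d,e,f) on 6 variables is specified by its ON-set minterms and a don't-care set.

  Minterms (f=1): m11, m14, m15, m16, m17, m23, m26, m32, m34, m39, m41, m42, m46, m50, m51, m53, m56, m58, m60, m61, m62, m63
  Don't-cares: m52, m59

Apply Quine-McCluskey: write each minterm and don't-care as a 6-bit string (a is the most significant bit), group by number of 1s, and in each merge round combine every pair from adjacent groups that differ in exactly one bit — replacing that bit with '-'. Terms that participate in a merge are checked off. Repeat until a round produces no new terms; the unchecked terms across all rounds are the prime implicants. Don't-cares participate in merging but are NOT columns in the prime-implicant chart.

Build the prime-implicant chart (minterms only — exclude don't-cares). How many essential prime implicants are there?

10

size-2^0 implicants → 001011(✓)  001110(✓)  001111(✓)  010000(✓)  010001(✓)  010111  011010(✓)  100000(✓)  100010(✓)  100111  101001  101010(✓)  101110(✓)  110010(✓)  110011(✓)  110100(✓)  110101(✓)  111000(✓)  111010(✓)  111011(✓)  111100(✓)  111101(✓)  111110(✓)  111111(✓)
size-2^1 implicants → -01110  -11010  001-11  00111-  01000-  1-0010(✓)  1-1010(✓)  1-1110(✓)  10-010(✓)  1000-0  101-10(✓)  11-010(✓)  11-011(✓)  11-100(✓)  11-101(✓)  11001-(✓)  11010-(✓)  111-00(✓)  111-10(✓)  111-11(✓)  1110-0(✓)  11101-(✓)  1111-0(✓)  1111-1(✓)  11110-(✓)  11111-(✓)
size-2^2 implicants → 1--010  1-1-10  11-01-  11-10-  111--0  111-1-  1111--
Unchecked terms (primes): -01110, -11010, 001-11, 00111-, 01000-, 010111, 1--010, 1-1-10, 1000-0, 100111, 101001, 11-01-, 11-10-, 111--0, 111-1-, 1111--
Minterm coverage:
  m11 ⊆ 001-11 [E]
  m14 ⊆ -01110,00111-
  m15 ⊆ 001-11,00111-
  m16 ⊆ 01000- [E]
  m17 ⊆ 01000- [E]
  m23 ⊆ 010111 [E]
  m26 ⊆ -11010 [E]
  m32 ⊆ 1000-0 [E]
  m34 ⊆ 1--010,1000-0
  m39 ⊆ 100111 [E]
  m41 ⊆ 101001 [E]
  m42 ⊆ 1--010,1-1-10
  m46 ⊆ -01110,1-1-10
  m50 ⊆ 1--010,11-01-
  m51 ⊆ 11-01- [E]
  m53 ⊆ 11-10- [E]
  m56 ⊆ 111--0 [E]
  m58 ⊆ -11010,1--010,1-1-10,11-01-,111--0,111-1-
  m60 ⊆ 11-10-,111--0,1111--
  m61 ⊆ 11-10-,1111--
  m62 ⊆ 1-1-10,111--0,111-1-,1111--
  m63 ⊆ 111-1-,1111--
E = {-11010, 001-11, 01000-, 010111, 1000-0, 100111, 101001, 11-01-, 11-10-, 111--0}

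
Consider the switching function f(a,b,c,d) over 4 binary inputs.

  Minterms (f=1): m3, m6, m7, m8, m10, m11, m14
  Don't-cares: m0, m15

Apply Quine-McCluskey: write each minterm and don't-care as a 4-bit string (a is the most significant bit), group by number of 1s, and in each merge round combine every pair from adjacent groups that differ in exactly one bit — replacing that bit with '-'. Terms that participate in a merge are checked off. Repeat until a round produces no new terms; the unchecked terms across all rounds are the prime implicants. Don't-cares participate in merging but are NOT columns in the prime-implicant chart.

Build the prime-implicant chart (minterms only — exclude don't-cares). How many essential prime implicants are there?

Round 0: 0000✓ 0011✓ 0110✓ 0111✓ 1000✓ 1010✓ 1011✓ 1110✓ 1111✓
Round 1: -000 -011✓ -110✓ -111✓ 0-11✓ 011-✓ 1-10✓ 1-11✓ 10-0 101-✓ 111-✓
Round 2: --11 -11- 1-1-
PIs = {--11, -000, -11-, 1-1-, 10-0}
Coverage chart:
  m3: --11 ←essential
  m6: -11- ←essential
  m7: --11,-11-
  m8: -000,10-0
  m10: 1-1-,10-0
  m11: --11,1-1-
  m14: -11-,1-1-
Essential: --11, -11-

2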